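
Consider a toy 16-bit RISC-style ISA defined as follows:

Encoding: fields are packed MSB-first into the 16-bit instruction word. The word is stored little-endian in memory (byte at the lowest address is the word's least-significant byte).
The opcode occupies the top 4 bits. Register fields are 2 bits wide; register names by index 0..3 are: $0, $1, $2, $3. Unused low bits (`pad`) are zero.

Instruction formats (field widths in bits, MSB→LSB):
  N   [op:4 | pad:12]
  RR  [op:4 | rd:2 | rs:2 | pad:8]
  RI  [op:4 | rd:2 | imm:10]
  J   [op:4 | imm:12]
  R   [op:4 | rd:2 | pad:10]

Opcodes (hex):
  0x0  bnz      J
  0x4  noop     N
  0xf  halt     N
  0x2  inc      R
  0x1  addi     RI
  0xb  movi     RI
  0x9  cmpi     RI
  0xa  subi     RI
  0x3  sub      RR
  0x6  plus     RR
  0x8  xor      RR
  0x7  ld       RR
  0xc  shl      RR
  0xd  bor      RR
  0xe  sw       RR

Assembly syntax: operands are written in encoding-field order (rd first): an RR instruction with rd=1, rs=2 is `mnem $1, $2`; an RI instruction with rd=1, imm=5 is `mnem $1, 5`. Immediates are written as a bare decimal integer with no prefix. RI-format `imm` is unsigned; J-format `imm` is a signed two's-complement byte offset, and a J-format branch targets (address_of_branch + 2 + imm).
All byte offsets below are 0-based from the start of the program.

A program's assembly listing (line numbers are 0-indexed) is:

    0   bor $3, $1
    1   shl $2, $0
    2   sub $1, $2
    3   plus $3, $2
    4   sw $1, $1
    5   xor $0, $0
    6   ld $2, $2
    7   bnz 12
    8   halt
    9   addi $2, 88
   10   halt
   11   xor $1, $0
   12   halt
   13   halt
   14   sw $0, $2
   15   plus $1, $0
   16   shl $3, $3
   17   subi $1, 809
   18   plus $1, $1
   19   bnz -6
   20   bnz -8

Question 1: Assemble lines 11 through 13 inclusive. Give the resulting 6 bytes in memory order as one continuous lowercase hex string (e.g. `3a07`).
11. xor fields op=0x8:4|rd=1:2|rs=0:2|pad=0:8 → word 8400h → 00 84
12. halt fields op=0xf:4|pad=0:12 → word f000h → 00 f0
13. halt fields op=0xf:4|pad=0:12 → word f000h → 00 f0

008400f000f0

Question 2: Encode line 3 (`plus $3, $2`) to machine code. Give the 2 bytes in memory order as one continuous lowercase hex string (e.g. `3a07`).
006e

3. plus fields op=0x6:4|rd=3:2|rs=2:2|pad=0:8 → word 6e00h → 00 6e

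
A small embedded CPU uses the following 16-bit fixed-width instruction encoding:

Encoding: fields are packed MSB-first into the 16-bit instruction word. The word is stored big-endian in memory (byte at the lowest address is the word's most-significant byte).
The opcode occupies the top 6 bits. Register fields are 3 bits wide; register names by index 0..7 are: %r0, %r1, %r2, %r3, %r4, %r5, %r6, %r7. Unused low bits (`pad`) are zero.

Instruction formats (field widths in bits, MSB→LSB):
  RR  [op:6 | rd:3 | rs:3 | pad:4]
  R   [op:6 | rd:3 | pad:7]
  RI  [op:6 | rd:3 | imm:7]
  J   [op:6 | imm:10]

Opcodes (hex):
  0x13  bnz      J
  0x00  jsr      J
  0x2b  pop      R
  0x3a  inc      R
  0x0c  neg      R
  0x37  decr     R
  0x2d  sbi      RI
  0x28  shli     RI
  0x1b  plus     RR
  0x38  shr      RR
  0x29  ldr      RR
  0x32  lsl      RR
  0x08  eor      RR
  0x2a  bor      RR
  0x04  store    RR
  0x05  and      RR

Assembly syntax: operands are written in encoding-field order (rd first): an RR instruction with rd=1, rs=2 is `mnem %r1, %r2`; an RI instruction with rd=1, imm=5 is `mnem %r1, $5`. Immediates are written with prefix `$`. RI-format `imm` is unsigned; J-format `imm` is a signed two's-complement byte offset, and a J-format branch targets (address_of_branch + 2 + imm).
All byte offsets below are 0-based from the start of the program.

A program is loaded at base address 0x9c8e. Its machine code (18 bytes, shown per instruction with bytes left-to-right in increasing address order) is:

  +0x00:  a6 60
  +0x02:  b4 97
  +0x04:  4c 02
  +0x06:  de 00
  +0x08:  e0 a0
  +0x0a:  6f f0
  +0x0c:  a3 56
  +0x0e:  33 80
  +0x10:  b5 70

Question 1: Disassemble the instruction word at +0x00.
off 0x00: read a6 60 as big → 0xa660
  op=0xa660>>10=0x29 ⇒ ldr (RR)
  rd@[9:7]=0x4 ⇒ %r4
  rs@[6:4]=0x6 ⇒ %r6

ldr %r4, %r6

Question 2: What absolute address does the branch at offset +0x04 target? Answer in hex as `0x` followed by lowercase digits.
+0x04: 4c 02 ⇒ word 0x4c02 (big)
  op=0x4c02>>10=0x13 ⇒ bnz (J)
  imm@[9:0]=0x2 ⇒ $2
  target = base 0x9c8e + off 0x04 + 2 + imm 2 = 0x9c96

0x9c96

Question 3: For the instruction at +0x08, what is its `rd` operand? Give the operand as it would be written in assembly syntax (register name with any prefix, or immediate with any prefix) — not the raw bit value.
+0x08: e0 a0 ⇒ word 0xe0a0 (big)
  top 6b → 0x38 → shr [RR]
  [9:7] rd=1 = %r1
  [6:4] rs=2 = %r2

%r1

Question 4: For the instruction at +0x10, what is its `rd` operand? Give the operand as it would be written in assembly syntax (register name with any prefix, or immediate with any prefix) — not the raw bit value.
[10] b5 70 → 0xb570
  opcode bits[15:10]=0x2d: sbi/RI
  rd@[9:7]=0x2 ⇒ %r2
  imm@[6:0]=0x70 ⇒ $112

%r2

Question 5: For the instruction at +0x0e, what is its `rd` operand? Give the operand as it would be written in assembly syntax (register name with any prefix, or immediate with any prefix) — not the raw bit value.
%r7

@+0e  big-endian(33 80) = 0x3380
  top 6b → 0xc → neg [R]
  rd: (w>>7)&0x7=0x7 → %r7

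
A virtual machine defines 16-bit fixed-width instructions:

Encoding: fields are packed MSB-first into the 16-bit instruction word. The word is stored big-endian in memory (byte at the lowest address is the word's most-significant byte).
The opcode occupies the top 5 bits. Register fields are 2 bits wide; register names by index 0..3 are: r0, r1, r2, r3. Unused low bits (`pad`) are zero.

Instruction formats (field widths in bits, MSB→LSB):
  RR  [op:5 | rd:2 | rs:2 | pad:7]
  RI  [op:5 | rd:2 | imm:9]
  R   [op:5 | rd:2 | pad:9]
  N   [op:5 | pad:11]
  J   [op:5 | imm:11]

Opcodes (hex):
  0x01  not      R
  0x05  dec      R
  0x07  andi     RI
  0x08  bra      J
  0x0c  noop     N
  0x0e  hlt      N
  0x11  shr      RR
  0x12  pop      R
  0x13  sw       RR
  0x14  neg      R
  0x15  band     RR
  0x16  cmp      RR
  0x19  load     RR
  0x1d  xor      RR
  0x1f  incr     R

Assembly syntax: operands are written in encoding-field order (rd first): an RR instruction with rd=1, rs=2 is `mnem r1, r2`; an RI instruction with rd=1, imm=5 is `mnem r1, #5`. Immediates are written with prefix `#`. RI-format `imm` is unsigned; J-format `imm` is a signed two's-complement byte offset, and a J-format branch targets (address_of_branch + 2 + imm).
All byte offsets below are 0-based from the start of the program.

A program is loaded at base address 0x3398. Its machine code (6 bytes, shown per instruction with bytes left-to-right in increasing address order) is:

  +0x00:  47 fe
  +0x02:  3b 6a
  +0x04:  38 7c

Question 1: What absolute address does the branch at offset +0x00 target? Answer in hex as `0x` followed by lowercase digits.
@+00  big-endian(47 fe) = 0x47fe
  opcode bits[15:11]=0x8: bra/J
  imm: (w>>0)&0x7ff=0x7fe (s11→-2) → #-2
  target = base 0x3398 + off 0x00 + 2 + imm -2 = 0x3398

0x3398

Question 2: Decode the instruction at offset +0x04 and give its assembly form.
andi r0, #124

[04] 38 7c → 0x387c
  top 5b → 0x7 → andi [RI]
  rd: (w>>9)&0x3=0x0 → r0
  imm: (w>>0)&0x1ff=0x7c → #124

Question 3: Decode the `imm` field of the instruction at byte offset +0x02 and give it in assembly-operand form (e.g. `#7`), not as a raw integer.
+0x02: 3b 6a ⇒ word 0x3b6a (big)
  op=0x3b6a>>11=0x7 ⇒ andi (RI)
  rd@[10:9]=0x1 ⇒ r1
  imm@[8:0]=0x16a ⇒ #362

#362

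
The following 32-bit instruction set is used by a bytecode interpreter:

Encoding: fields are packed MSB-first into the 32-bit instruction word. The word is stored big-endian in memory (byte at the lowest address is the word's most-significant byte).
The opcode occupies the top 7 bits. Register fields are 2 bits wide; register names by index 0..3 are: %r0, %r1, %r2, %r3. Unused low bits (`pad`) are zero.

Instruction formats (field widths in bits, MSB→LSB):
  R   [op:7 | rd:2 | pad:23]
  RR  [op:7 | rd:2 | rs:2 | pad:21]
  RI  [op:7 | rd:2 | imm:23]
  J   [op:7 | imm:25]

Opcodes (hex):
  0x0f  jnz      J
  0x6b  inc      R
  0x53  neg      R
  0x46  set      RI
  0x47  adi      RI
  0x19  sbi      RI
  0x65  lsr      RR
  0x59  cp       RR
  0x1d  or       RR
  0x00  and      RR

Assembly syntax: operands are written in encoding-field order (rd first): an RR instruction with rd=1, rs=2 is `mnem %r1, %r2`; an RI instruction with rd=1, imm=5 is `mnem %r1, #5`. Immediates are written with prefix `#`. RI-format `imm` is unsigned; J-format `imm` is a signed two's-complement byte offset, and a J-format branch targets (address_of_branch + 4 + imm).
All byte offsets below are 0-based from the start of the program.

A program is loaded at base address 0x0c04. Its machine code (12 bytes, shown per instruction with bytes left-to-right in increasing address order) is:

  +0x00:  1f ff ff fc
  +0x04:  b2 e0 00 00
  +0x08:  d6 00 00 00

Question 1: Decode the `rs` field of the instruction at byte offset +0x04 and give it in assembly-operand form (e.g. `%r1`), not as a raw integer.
[04] b2 e0 00 00 → 0xb2e00000
  op=0xb2e00000>>25=0x59 ⇒ cp (RR)
  rd: (w>>23)&0x3=0x1 → %r1
  rs: (w>>21)&0x3=0x3 → %r3

%r3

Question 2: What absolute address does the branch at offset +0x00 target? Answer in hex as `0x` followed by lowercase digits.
@+00  big-endian(1f ff ff fc) = 0x1ffffffc
  op=0x1ffffffc>>25=0xf ⇒ jnz (J)
  [24:0] imm=33554428 (s25→-4) = #-4
  target = base 0x0c04 + off 0x00 + 4 + imm -4 = 0x0c04

0x0c04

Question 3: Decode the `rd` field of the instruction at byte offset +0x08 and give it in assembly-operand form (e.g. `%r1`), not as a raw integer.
[08] d6 00 00 00 → 0xd6000000
  op=0xd6000000>>25=0x6b ⇒ inc (R)
  [24:23] rd=0 = %r0

%r0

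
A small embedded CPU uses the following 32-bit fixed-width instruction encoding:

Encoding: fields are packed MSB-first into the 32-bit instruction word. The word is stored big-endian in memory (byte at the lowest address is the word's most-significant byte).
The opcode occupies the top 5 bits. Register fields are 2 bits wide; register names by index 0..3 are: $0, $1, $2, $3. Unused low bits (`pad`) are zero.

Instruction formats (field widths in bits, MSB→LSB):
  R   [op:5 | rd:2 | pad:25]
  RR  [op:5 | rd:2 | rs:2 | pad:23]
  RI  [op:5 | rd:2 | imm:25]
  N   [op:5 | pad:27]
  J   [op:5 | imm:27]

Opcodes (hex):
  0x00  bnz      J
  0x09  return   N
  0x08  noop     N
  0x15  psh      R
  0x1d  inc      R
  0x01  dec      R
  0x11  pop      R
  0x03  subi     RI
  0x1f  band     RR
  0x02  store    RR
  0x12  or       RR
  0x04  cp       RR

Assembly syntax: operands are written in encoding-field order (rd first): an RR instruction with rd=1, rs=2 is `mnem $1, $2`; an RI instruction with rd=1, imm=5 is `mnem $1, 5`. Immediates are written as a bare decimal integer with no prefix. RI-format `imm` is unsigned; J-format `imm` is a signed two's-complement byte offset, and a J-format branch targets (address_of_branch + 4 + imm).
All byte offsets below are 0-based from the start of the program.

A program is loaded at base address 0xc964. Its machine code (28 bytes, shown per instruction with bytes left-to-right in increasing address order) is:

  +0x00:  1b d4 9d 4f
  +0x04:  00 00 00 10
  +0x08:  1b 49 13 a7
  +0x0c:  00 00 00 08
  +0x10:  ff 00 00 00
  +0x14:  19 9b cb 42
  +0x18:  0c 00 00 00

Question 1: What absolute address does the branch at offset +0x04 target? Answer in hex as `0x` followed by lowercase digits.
off 0x04: read 00 00 00 10 as big → 0x00000010
  top 5b → 0x0 → bnz [J]
  imm: (w>>0)&0x7ffffff=0x10 → 16
  target = base 0xc964 + off 0x04 + 4 + imm 16 = 0xc97c

0xc97c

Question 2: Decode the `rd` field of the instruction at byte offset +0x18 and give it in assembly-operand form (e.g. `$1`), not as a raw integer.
+0x18: 0c 00 00 00 ⇒ word 0x0c000000 (big)
  opcode bits[31:27]=0x1: dec/R
  rd: (w>>25)&0x3=0x2 → $2

$2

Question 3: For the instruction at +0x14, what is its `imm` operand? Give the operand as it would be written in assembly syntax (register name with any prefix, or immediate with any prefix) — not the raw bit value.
[14] 19 9b cb 42 → 0x199bcb42
  opcode bits[31:27]=0x3: subi/RI
  rd: (w>>25)&0x3=0x0 → $0
  imm: (w>>0)&0x1ffffff=0x19bcb42 → 26987330

26987330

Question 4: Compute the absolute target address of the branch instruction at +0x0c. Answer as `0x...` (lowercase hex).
0xc97c

off 0x0c: read 00 00 00 08 as big → 0x00000008
  op=0x00000008>>27=0x0 ⇒ bnz (J)
  imm@[26:0]=0x8 ⇒ 8
  target = base 0xc964 + off 0x0c + 4 + imm 8 = 0xc97c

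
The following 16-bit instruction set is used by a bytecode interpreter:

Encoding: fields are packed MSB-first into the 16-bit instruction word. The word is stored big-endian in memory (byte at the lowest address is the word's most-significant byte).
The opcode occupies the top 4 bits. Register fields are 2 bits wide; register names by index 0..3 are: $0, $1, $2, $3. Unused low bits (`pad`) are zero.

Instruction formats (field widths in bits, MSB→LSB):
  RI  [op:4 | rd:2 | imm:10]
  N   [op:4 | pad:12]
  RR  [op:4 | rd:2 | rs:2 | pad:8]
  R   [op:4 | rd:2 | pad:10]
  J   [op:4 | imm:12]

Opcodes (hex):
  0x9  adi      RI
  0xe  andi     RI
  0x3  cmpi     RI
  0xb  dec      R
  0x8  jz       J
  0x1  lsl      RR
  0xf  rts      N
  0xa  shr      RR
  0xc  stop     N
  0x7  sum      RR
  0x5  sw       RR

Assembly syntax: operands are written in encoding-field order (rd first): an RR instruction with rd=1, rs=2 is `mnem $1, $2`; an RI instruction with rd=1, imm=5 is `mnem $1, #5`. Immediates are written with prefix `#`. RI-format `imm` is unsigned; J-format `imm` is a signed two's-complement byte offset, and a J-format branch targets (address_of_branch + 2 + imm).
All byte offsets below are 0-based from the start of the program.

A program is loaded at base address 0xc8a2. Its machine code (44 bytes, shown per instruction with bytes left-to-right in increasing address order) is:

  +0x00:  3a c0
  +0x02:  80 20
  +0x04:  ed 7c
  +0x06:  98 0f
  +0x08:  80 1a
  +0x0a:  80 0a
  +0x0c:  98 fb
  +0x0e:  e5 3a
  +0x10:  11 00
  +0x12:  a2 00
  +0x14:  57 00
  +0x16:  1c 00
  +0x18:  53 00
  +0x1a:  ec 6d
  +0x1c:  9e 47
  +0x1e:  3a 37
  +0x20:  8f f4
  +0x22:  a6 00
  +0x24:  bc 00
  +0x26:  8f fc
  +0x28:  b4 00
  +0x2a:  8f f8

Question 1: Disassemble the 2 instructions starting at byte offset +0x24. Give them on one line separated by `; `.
dec $3; jz #-4

+0x24: bc 00 ⇒ word 0xbc00 (big)
  opcode bits[15:12]=0xb: dec/R
  [11:10] rd=3 = $3
+0x26: 8f fc ⇒ word 0x8ffc (big)
  opcode bits[15:12]=0x8: jz/J
  [11:0] imm=4092 (s12→-4) = #-4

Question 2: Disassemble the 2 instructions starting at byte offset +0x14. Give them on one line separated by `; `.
+0x14: 57 00 ⇒ word 0x5700 (big)
  op=0x5700>>12=0x5 ⇒ sw (RR)
  rd@[11:10]=0x1 ⇒ $1
  rs@[9:8]=0x3 ⇒ $3
+0x16: 1c 00 ⇒ word 0x1c00 (big)
  op=0x1c00>>12=0x1 ⇒ lsl (RR)
  rd@[11:10]=0x3 ⇒ $3
  rs@[9:8]=0x0 ⇒ $0

sw $1, $3; lsl $3, $0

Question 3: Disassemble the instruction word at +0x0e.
@+0e  big-endian(e5 3a) = 0xe53a
  opcode bits[15:12]=0xe: andi/RI
  rd: (w>>10)&0x3=0x1 → $1
  imm: (w>>0)&0x3ff=0x13a → #314

andi $1, #314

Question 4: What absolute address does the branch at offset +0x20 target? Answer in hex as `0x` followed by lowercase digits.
0xc8b8

@+20  big-endian(8f f4) = 0x8ff4
  top 4b → 0x8 → jz [J]
  [11:0] imm=4084 (s12→-12) = #-12
  target = base 0xc8a2 + off 0x20 + 2 + imm -12 = 0xc8b8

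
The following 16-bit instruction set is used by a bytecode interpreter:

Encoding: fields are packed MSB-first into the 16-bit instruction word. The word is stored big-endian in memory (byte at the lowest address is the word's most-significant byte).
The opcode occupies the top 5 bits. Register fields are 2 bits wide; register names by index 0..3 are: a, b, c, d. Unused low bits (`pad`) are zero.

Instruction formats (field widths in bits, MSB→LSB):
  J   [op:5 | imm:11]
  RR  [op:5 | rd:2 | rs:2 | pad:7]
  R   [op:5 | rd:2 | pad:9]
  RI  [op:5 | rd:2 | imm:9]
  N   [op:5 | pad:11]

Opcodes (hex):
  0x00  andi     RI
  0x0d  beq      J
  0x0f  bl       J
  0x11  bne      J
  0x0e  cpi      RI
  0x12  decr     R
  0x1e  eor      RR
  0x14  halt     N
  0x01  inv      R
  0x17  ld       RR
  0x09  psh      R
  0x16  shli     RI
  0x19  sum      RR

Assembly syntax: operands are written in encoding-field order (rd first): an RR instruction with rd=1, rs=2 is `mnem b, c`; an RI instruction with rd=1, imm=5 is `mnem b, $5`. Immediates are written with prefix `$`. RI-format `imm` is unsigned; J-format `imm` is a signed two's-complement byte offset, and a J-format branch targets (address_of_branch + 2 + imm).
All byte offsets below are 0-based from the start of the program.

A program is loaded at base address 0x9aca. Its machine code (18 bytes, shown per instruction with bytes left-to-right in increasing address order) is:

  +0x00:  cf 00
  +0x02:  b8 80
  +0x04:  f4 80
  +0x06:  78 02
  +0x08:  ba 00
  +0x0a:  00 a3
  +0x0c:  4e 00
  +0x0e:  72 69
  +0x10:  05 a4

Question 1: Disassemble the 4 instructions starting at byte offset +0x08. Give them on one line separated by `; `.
ld b, a; andi a, $163; psh d; cpi b, $105

[08] ba 00 → 0xba00
  opcode bits[15:11]=0x17: ld/RR
  [10:9] rd=1 = b
  [8:7] rs=0 = a
[0a] 00 a3 → 0x00a3
  opcode bits[15:11]=0x0: andi/RI
  [10:9] rd=0 = a
  [8:0] imm=163 = $163
[0c] 4e 00 → 0x4e00
  opcode bits[15:11]=0x9: psh/R
  [10:9] rd=3 = d
[0e] 72 69 → 0x7269
  opcode bits[15:11]=0xe: cpi/RI
  [10:9] rd=1 = b
  [8:0] imm=105 = $105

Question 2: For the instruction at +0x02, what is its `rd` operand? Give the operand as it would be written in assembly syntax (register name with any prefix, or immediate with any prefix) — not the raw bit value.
off 0x02: read b8 80 as big → 0xb880
  top 5b → 0x17 → ld [RR]
  rd@[10:9]=0x0 ⇒ a
  rs@[8:7]=0x1 ⇒ b

a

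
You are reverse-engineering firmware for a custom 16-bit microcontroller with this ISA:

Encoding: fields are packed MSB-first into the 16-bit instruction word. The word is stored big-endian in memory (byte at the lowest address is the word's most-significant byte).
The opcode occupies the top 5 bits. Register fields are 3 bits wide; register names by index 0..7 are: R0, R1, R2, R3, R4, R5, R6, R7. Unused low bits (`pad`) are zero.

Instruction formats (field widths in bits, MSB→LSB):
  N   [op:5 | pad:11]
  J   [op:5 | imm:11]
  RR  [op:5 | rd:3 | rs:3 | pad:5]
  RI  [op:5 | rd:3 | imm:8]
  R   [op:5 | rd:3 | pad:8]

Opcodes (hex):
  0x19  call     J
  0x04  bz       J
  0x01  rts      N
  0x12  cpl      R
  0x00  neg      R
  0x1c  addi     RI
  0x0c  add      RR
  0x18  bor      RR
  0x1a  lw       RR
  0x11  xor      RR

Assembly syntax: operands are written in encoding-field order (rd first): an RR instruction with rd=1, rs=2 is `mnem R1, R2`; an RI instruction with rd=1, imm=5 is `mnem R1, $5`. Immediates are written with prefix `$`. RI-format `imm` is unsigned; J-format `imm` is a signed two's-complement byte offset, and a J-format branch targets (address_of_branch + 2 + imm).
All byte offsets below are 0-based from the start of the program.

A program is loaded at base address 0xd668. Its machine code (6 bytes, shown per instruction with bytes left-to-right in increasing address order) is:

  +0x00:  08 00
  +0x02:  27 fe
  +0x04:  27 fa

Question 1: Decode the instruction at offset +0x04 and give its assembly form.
bz $-6

+0x04: 27 fa ⇒ word 0x27fa (big)
  top 5b → 0x4 → bz [J]
  imm: (w>>0)&0x7ff=0x7fa (s11→-6) → $-6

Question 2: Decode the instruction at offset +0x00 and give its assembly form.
rts

off 0x00: read 08 00 as big → 0x0800
  top 5b → 0x1 → rts [N]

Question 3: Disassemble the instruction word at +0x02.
bz $-2

@+02  big-endian(27 fe) = 0x27fe
  opcode bits[15:11]=0x4: bz/J
  [10:0] imm=2046 (s11→-2) = $-2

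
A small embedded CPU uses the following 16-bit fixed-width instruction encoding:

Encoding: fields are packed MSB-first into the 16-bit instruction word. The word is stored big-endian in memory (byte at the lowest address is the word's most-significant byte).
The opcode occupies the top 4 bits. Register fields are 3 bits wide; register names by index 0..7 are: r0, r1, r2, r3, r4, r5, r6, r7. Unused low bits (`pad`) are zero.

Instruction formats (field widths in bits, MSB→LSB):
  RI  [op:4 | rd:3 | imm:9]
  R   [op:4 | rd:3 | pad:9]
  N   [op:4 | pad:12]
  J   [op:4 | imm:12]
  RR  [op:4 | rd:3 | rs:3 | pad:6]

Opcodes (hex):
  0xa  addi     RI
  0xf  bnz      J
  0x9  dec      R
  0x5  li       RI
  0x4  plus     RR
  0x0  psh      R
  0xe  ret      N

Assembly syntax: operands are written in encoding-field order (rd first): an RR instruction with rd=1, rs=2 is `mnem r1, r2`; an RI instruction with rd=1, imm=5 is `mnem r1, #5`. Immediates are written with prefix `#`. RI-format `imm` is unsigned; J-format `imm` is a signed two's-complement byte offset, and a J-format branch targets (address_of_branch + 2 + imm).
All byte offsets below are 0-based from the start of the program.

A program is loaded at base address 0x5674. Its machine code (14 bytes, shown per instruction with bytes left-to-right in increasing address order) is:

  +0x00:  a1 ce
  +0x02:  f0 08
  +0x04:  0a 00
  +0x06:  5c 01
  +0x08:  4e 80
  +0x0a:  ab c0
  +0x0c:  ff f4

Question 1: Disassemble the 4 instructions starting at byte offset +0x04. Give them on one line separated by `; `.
psh r5; li r6, #1; plus r7, r2; addi r5, #448

@+04  big-endian(0a 00) = 0x0a00
  top 4b → 0x0 → psh [R]
  rd@[11:9]=0x5 ⇒ r5
@+06  big-endian(5c 01) = 0x5c01
  top 4b → 0x5 → li [RI]
  rd@[11:9]=0x6 ⇒ r6
  imm@[8:0]=0x1 ⇒ #1
@+08  big-endian(4e 80) = 0x4e80
  top 4b → 0x4 → plus [RR]
  rd@[11:9]=0x7 ⇒ r7
  rs@[8:6]=0x2 ⇒ r2
@+0a  big-endian(ab c0) = 0xabc0
  top 4b → 0xa → addi [RI]
  rd@[11:9]=0x5 ⇒ r5
  imm@[8:0]=0x1c0 ⇒ #448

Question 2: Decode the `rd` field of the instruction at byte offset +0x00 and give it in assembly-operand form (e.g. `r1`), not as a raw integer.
@+00  big-endian(a1 ce) = 0xa1ce
  opcode bits[15:12]=0xa: addi/RI
  rd: (w>>9)&0x7=0x0 → r0
  imm: (w>>0)&0x1ff=0x1ce → #462

r0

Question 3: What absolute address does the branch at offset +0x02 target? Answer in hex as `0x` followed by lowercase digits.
+0x02: f0 08 ⇒ word 0xf008 (big)
  opcode bits[15:12]=0xf: bnz/J
  imm@[11:0]=0x8 ⇒ #8
  target = base 0x5674 + off 0x02 + 2 + imm 8 = 0x5680

0x5680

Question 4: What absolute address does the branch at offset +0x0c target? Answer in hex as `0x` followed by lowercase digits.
0x5676

off 0x0c: read ff f4 as big → 0xfff4
  top 4b → 0xf → bnz [J]
  [11:0] imm=4084 (s12→-12) = #-12
  target = base 0x5674 + off 0x0c + 2 + imm -12 = 0x5676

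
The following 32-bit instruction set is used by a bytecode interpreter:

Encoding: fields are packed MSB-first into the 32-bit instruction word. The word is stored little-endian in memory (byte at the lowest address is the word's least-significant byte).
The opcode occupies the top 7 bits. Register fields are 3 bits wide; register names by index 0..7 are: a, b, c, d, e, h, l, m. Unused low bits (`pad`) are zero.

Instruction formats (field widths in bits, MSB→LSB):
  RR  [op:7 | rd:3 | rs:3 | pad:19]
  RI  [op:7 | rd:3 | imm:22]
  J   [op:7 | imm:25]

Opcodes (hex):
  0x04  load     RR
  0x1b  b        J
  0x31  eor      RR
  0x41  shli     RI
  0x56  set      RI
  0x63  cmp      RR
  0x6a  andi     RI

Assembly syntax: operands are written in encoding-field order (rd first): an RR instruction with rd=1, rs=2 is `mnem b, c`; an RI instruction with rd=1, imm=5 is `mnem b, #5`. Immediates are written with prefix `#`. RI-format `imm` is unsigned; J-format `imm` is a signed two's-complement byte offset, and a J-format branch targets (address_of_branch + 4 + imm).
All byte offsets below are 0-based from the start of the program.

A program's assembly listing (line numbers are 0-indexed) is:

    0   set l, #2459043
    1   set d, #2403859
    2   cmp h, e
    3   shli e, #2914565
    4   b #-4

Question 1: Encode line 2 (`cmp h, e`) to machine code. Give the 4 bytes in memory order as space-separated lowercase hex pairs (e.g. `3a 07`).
00 00 60 c7

L2: cmp op=0x63:7|rd=5:3|rs=4:3|pad=0:19 ⇒ 0xc7600000 ⇒ little 00 00 60 c7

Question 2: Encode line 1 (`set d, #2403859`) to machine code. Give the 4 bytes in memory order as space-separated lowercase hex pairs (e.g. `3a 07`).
1. set fields op=0x56:7|rd=3:3|imm=2403859:22 → word ace4ae13h → 13 ae e4 ac

13 ae e4 ac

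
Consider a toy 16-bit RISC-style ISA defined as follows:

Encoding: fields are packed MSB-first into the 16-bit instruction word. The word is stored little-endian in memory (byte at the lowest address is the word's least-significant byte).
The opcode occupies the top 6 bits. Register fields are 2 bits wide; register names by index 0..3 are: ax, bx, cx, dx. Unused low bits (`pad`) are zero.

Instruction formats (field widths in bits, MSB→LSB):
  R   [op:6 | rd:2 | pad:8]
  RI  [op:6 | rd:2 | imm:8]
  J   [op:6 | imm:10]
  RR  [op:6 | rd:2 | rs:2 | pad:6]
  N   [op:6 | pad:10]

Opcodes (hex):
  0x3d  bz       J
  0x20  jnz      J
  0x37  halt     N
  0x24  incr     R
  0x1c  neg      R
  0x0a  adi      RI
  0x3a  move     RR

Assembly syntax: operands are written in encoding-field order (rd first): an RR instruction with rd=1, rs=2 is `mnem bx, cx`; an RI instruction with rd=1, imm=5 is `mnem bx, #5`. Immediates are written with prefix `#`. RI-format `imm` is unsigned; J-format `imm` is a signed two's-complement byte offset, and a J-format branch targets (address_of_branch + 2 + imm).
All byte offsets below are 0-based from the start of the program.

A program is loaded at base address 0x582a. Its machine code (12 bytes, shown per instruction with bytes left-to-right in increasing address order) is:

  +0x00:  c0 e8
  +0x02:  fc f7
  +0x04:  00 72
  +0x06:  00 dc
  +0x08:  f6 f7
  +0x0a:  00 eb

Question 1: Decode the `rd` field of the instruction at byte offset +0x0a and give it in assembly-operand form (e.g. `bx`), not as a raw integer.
[0a] 00 eb → 0xeb00
  opcode bits[15:10]=0x3a: move/RR
  rd: (w>>8)&0x3=0x3 → dx
  rs: (w>>6)&0x3=0x0 → ax

dx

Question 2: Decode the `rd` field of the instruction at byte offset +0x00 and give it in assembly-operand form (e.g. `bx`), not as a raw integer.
ax

@+00  little-endian(c0 e8) = 0xe8c0
  top 6b → 0x3a → move [RR]
  rd: (w>>8)&0x3=0x0 → ax
  rs: (w>>6)&0x3=0x3 → dx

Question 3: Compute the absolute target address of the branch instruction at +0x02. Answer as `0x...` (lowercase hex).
@+02  little-endian(fc f7) = 0xf7fc
  opcode bits[15:10]=0x3d: bz/J
  imm: (w>>0)&0x3ff=0x3fc (s10→-4) → #-4
  target = base 0x582a + off 0x02 + 2 + imm -4 = 0x582a

0x582a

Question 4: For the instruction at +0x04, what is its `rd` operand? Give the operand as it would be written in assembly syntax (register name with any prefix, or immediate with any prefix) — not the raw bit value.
[04] 00 72 → 0x7200
  opcode bits[15:10]=0x1c: neg/R
  rd@[9:8]=0x2 ⇒ cx

cx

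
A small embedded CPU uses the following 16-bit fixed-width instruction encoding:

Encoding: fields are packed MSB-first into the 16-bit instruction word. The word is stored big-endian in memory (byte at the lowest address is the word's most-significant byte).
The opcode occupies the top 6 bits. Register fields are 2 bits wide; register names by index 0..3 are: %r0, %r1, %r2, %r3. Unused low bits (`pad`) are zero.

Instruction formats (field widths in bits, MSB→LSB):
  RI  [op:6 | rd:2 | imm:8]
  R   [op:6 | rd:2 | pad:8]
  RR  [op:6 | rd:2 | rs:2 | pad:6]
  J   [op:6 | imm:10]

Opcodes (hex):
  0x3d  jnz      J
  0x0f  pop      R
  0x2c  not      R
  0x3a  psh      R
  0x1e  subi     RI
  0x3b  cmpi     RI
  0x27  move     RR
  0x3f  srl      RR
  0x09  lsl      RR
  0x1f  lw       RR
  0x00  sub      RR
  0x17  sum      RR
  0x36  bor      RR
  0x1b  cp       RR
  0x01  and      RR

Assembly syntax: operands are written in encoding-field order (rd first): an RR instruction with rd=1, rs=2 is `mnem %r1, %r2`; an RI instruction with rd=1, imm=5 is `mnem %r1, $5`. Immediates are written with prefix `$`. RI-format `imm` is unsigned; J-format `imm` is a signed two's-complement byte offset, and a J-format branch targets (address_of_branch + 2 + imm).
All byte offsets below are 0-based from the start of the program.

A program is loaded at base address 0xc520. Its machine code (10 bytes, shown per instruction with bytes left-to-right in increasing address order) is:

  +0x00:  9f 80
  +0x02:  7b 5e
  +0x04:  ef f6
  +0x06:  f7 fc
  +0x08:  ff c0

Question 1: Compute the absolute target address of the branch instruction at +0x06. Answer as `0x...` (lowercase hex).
@+06  big-endian(f7 fc) = 0xf7fc
  top 6b → 0x3d → jnz [J]
  imm: (w>>0)&0x3ff=0x3fc (s10→-4) → $-4
  target = base 0xc520 + off 0x06 + 2 + imm -4 = 0xc524

0xc524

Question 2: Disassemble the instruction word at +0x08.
off 0x08: read ff c0 as big → 0xffc0
  op=0xffc0>>10=0x3f ⇒ srl (RR)
  rd: (w>>8)&0x3=0x3 → %r3
  rs: (w>>6)&0x3=0x3 → %r3

srl %r3, %r3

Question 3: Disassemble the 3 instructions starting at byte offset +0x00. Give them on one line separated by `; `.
move %r3, %r2; subi %r3, $94; cmpi %r3, $246

@+00  big-endian(9f 80) = 0x9f80
  op=0x9f80>>10=0x27 ⇒ move (RR)
  rd: (w>>8)&0x3=0x3 → %r3
  rs: (w>>6)&0x3=0x2 → %r2
@+02  big-endian(7b 5e) = 0x7b5e
  op=0x7b5e>>10=0x1e ⇒ subi (RI)
  rd: (w>>8)&0x3=0x3 → %r3
  imm: (w>>0)&0xff=0x5e → $94
@+04  big-endian(ef f6) = 0xeff6
  op=0xeff6>>10=0x3b ⇒ cmpi (RI)
  rd: (w>>8)&0x3=0x3 → %r3
  imm: (w>>0)&0xff=0xf6 → $246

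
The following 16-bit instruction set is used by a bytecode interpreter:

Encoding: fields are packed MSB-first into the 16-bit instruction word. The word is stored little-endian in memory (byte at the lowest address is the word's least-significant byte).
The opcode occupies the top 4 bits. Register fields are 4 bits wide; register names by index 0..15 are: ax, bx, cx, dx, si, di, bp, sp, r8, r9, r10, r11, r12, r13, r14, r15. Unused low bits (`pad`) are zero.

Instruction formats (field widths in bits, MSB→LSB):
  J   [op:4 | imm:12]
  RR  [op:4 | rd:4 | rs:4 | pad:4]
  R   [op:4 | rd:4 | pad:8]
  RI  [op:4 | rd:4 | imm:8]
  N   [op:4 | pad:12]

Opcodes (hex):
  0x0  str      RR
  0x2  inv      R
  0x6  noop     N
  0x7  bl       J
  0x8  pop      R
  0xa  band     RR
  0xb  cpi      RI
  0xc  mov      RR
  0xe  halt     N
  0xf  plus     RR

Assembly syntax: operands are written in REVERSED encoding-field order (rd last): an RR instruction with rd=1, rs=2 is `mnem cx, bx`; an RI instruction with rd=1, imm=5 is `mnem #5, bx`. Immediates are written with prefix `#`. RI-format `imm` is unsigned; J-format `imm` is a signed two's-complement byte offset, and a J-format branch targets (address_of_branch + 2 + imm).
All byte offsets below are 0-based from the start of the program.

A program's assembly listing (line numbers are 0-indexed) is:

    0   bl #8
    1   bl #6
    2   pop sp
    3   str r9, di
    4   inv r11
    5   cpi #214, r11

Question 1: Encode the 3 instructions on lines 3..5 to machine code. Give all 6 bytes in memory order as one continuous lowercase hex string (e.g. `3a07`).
3. str fields op=0x0:4|rd=5:4|rs=9:4|pad=0:4 → word 0590h → 90 05
4. inv fields op=0x2:4|rd=11:4|pad=0:8 → word 2b00h → 00 2b
5. cpi fields op=0xb:4|rd=11:4|imm=214:8 → word bbd6h → d6 bb

9005002bd6bb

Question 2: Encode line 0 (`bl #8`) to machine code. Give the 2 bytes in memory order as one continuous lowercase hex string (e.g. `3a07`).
0870

0. bl fields op=0x7:4|imm=8:12 → word 7008h → 08 70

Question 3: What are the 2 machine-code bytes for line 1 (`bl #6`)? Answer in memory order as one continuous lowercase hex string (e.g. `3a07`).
0670

line 1 (bl): pack op=0x7:4|imm=6:12 = 0x7006; little→ 06 70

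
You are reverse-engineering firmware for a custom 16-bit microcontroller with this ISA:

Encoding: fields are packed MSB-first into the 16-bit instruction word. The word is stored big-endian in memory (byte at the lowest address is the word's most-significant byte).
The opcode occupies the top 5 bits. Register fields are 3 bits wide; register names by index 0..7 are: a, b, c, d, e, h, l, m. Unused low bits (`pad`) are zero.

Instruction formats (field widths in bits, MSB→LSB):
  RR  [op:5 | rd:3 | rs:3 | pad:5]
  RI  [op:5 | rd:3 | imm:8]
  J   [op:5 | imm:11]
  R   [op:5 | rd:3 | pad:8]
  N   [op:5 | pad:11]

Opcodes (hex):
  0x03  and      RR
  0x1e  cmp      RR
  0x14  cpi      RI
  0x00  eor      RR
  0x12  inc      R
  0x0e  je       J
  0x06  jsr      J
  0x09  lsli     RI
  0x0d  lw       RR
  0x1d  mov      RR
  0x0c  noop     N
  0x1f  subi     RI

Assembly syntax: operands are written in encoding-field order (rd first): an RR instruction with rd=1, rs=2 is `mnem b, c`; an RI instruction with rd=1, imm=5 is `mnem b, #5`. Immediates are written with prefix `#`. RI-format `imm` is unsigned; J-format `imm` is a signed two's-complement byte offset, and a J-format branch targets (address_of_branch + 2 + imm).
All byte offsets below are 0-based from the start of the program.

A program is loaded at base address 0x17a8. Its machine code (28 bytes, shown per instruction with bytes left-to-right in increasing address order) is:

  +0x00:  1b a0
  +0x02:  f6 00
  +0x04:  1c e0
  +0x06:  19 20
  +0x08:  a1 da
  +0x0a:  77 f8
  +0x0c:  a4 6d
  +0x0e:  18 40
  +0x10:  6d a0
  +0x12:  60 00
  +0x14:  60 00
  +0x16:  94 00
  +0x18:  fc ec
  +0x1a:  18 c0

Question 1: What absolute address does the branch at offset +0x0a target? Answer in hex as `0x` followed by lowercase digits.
0x17ac

[0a] 77 f8 → 0x77f8
  opcode bits[15:11]=0xe: je/J
  imm: (w>>0)&0x7ff=0x7f8 (s11→-8) → #-8
  target = base 0x17a8 + off 0x0a + 2 + imm -8 = 0x17ac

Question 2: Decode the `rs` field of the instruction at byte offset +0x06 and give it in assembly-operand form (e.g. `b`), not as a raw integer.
b

+0x06: 19 20 ⇒ word 0x1920 (big)
  op=0x1920>>11=0x3 ⇒ and (RR)
  rd@[10:8]=0x1 ⇒ b
  rs@[7:5]=0x1 ⇒ b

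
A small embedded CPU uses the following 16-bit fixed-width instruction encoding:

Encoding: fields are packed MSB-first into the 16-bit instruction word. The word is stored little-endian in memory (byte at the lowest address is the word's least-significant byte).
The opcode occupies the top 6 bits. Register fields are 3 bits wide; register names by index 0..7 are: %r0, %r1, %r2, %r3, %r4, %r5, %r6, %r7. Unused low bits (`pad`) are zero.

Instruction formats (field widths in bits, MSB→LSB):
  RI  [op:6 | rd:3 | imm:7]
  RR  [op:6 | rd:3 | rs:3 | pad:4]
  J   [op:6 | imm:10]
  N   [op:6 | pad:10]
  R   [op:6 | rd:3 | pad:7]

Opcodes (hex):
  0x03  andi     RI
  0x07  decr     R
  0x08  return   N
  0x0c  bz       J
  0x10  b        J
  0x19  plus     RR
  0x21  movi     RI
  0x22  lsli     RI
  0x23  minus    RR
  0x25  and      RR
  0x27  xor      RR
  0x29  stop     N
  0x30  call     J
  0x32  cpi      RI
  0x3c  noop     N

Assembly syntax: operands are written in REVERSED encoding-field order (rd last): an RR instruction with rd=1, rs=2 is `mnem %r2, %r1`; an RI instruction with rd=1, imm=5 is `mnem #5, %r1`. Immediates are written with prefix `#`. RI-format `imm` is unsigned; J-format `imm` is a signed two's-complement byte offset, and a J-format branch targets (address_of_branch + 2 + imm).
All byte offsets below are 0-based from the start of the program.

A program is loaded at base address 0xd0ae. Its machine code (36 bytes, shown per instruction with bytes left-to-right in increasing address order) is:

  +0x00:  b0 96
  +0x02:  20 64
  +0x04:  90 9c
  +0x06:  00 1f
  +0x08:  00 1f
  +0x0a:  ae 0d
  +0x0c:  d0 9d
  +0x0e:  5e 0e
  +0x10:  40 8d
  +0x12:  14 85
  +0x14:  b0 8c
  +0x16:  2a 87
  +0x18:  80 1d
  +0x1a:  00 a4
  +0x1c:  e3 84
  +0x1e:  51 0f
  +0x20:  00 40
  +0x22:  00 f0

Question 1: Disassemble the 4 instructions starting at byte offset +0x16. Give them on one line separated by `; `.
off 0x16: read 2a 87 as little → 0x872a
  op=0x872a>>10=0x21 ⇒ movi (RI)
  rd: (w>>7)&0x7=0x6 → %r6
  imm: (w>>0)&0x7f=0x2a → #42
off 0x18: read 80 1d as little → 0x1d80
  op=0x1d80>>10=0x7 ⇒ decr (R)
  rd: (w>>7)&0x7=0x3 → %r3
off 0x1a: read 00 a4 as little → 0xa400
  op=0xa400>>10=0x29 ⇒ stop (N)
off 0x1c: read e3 84 as little → 0x84e3
  op=0x84e3>>10=0x21 ⇒ movi (RI)
  rd: (w>>7)&0x7=0x1 → %r1
  imm: (w>>0)&0x7f=0x63 → #99

movi #42, %r6; decr %r3; stop; movi #99, %r1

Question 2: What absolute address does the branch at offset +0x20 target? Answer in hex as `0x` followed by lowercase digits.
0xd0d0

[20] 00 40 → 0x4000
  op=0x4000>>10=0x10 ⇒ b (J)
  imm@[9:0]=0x0 ⇒ #0
  target = base 0xd0ae + off 0x20 + 2 + imm 0 = 0xd0d0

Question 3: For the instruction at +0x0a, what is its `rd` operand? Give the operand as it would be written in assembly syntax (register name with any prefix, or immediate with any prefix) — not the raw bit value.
%r3

@+0a  little-endian(ae 0d) = 0x0dae
  top 6b → 0x3 → andi [RI]
  [9:7] rd=3 = %r3
  [6:0] imm=46 = #46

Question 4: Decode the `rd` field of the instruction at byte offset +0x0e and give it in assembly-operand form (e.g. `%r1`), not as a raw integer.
+0x0e: 5e 0e ⇒ word 0x0e5e (little)
  opcode bits[15:10]=0x3: andi/RI
  [9:7] rd=4 = %r4
  [6:0] imm=94 = #94

%r4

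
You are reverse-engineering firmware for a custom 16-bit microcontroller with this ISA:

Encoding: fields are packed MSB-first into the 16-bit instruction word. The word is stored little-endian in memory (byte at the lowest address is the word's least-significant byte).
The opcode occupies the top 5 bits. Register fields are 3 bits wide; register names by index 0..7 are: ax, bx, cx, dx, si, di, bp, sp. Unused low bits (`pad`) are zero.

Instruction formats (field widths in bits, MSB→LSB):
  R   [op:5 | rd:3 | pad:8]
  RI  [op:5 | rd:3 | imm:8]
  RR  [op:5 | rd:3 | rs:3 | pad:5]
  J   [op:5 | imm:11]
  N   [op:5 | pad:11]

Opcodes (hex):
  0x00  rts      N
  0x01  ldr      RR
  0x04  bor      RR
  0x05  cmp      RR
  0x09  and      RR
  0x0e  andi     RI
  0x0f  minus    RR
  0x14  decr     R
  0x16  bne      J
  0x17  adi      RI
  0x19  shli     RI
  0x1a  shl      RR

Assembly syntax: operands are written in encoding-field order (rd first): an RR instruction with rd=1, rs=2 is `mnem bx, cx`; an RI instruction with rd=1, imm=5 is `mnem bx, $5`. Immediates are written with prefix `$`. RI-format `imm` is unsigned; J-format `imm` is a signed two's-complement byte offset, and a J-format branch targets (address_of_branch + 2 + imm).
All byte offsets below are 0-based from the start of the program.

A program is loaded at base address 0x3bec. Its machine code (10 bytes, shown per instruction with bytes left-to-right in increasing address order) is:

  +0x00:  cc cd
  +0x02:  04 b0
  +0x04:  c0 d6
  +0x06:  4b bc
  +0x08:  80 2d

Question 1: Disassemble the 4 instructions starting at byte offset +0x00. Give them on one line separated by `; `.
shli di, $204; bne $4; shl bp, bp; adi si, $75

[00] cc cd → 0xcdcc
  op=0xcdcc>>11=0x19 ⇒ shli (RI)
  [10:8] rd=5 = di
  [7:0] imm=204 = $204
[02] 04 b0 → 0xb004
  op=0xb004>>11=0x16 ⇒ bne (J)
  [10:0] imm=4 = $4
[04] c0 d6 → 0xd6c0
  op=0xd6c0>>11=0x1a ⇒ shl (RR)
  [10:8] rd=6 = bp
  [7:5] rs=6 = bp
[06] 4b bc → 0xbc4b
  op=0xbc4b>>11=0x17 ⇒ adi (RI)
  [10:8] rd=4 = si
  [7:0] imm=75 = $75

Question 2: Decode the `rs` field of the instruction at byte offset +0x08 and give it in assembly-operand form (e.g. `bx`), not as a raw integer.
si

[08] 80 2d → 0x2d80
  op=0x2d80>>11=0x5 ⇒ cmp (RR)
  rd: (w>>8)&0x7=0x5 → di
  rs: (w>>5)&0x7=0x4 → si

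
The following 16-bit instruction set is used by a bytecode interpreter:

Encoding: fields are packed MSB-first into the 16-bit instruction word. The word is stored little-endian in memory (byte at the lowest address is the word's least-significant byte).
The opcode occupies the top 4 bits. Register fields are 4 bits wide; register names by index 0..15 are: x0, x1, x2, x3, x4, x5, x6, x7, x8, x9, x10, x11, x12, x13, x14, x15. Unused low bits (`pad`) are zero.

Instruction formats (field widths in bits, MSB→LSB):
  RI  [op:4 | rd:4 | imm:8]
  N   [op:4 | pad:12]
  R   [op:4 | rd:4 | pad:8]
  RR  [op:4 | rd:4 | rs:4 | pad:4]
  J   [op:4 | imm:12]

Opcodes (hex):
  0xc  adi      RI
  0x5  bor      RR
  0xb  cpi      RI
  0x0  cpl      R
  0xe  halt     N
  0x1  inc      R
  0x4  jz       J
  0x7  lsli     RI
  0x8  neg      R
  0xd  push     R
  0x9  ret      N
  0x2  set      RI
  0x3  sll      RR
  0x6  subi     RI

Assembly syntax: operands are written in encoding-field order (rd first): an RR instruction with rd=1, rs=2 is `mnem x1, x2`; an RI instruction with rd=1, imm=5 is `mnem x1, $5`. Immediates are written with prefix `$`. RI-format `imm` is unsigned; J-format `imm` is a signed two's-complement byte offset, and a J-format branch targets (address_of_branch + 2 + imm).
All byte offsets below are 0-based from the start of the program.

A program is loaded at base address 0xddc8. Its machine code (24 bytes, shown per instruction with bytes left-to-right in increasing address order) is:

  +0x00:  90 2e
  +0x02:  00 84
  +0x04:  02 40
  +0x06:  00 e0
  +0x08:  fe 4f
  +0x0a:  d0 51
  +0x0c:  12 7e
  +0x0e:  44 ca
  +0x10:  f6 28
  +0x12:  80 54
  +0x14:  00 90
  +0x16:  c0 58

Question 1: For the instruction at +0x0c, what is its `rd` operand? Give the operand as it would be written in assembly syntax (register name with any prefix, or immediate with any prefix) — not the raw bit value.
[0c] 12 7e → 0x7e12
  op=0x7e12>>12=0x7 ⇒ lsli (RI)
  rd: (w>>8)&0xf=0xe → x14
  imm: (w>>0)&0xff=0x12 → $18

x14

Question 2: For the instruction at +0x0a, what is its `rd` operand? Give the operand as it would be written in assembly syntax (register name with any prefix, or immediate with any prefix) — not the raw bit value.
x1

[0a] d0 51 → 0x51d0
  opcode bits[15:12]=0x5: bor/RR
  rd: (w>>8)&0xf=0x1 → x1
  rs: (w>>4)&0xf=0xd → x13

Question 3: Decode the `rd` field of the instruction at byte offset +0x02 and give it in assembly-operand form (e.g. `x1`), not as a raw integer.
@+02  little-endian(00 84) = 0x8400
  top 4b → 0x8 → neg [R]
  rd: (w>>8)&0xf=0x4 → x4

x4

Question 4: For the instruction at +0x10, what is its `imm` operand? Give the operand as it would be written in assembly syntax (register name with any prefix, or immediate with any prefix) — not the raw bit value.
$246

[10] f6 28 → 0x28f6
  opcode bits[15:12]=0x2: set/RI
  rd: (w>>8)&0xf=0x8 → x8
  imm: (w>>0)&0xff=0xf6 → $246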